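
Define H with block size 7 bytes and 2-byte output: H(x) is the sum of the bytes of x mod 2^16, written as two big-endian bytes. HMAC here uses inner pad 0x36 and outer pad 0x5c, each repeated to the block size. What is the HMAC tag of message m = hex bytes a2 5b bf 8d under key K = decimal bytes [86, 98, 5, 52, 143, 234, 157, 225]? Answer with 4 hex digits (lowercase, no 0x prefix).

034d

Key decimal bytes [86, 98, 5, 52, 143, 234, 157, 225] = 56 62 05 34 8f ea 9d e1 is 8 bytes > B = 7, so hash it first: H(key) = 03 e8, then zero-pad to 7 bytes: K' = 03 e8 00 00 00 00 00.
K' ⊕ ipad = 35 de 36 36 36 36 36.  K' ⊕ opad = 5f b4 5c 5c 5c 5c 5c.
Inner input = (K'⊕ipad) ∥ m = 35 de 36 36 36 36 36 ∥ a2 5b bf 8d.
Inner hash: sum = 53+222+54+54+54+54+54+162+91+191+141 = 1130 → 04 6a.
Outer input = (K'⊕opad) ∥ inner = 5f b4 5c 5c 5c 5c 5c ∥ 04 6a.
Outer hash (tag): sum = 95+180+92+92+92+92+92+4+106 = 845 → 03 4d.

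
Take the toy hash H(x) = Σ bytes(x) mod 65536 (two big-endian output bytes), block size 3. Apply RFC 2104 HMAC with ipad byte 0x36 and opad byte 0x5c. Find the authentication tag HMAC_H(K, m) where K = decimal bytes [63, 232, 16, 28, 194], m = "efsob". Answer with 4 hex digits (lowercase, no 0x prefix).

01a1

Key decimal bytes [63, 232, 16, 28, 194] = 3f e8 10 1c c2 is 5 bytes > B = 3, so hash it first: H(key) = 02 15, then zero-pad to 3 bytes: K' = 02 15 00.
K' ⊕ ipad = 34 23 36.  K' ⊕ opad = 5e 49 5c.
Inner input = (K'⊕ipad) ∥ m = 34 23 36 ∥ 65 66 73 6f 62.
Inner hash: sum = 52+35+54+101+102+115+111+98 = 668 → 02 9c.
Outer input = (K'⊕opad) ∥ inner = 5e 49 5c ∥ 02 9c.
Outer hash (tag): sum = 94+73+92+2+156 = 417 → 01 a1.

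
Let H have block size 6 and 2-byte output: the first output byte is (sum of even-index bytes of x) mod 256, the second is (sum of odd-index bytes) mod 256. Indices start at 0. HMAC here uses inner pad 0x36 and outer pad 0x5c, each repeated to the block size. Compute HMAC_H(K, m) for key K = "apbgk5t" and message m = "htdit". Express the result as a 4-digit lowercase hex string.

f68b

Key "apbgk5t" = 61 70 62 67 6b 35 74 is 7 bytes > B = 6, so hash it first: H(key) = a2 0c, then zero-pad to 6 bytes: K' = a2 0c 00 00 00 00.
K' ⊕ ipad = 94 3a 36 36 36 36.  K' ⊕ opad = fe 50 5c 5c 5c 5c.
Inner input = (K'⊕ipad) ∥ m = 94 3a 36 36 36 36 ∥ 68 74 64 69 74.
Inner hash: even-index sum = 576 mod 256 = 64; odd-index sum = 387 mod 256 = 131 → 40 83.
Outer input = (K'⊕opad) ∥ inner = fe 50 5c 5c 5c 5c ∥ 40 83.
Outer hash (tag): even-index sum = 502 mod 256 = 246; odd-index sum = 395 mod 256 = 139 → f6 8b.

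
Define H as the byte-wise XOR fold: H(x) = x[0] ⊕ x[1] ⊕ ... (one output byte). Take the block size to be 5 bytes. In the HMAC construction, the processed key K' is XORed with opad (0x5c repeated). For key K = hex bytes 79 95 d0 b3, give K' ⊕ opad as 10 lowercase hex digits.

25c98cef5c

Key hex bytes 79 95 d0 b3 is 4 bytes ≤ B = 5; zero-pad to 5 bytes: K' = 79 95 d0 b3 00.
XOR each byte with 0x5c: 79⊕5c=25, 95⊕5c=c9, d0⊕5c=8c, b3⊕5c=ef, 00⊕5c=5c.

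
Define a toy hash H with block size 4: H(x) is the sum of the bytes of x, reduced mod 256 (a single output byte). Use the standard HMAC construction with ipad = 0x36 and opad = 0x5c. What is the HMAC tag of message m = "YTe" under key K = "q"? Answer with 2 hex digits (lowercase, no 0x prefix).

Key "q" = 71 is 1 byte ≤ B = 4; zero-pad to 4 bytes: K' = 71 00 00 00.
K' ⊕ ipad = 47 36 36 36.  K' ⊕ opad = 2d 5c 5c 5c.
Inner input = (K'⊕ipad) ∥ m = 47 36 36 36 ∥ 59 54 65.
Inner hash: sum = 71+54+54+54+89+84+101 = 507; mod 256 = 251 → fb.
Outer input = (K'⊕opad) ∥ inner = 2d 5c 5c 5c ∥ fb.
Outer hash (tag): sum = 45+92+92+92+251 = 572; mod 256 = 60 → 3c.

3c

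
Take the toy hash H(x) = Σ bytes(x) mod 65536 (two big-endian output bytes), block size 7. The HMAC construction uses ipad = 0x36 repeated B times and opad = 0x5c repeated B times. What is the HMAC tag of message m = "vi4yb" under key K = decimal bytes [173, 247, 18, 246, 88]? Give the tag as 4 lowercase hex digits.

Key decimal bytes [173, 247, 18, 246, 88] = ad f7 12 f6 58 is 5 bytes ≤ B = 7; zero-pad to 7 bytes: K' = ad f7 12 f6 58 00 00.
K' ⊕ ipad = 9b c1 24 c0 6e 36 36.  K' ⊕ opad = f1 ab 4e aa 04 5c 5c.
Inner input = (K'⊕ipad) ∥ m = 9b c1 24 c0 6e 36 36 ∥ 76 69 34 79 62.
Inner hash: sum = 155+193+36+192+110+54+54+118+105+52+121+98 = 1288 → 05 08.
Outer input = (K'⊕opad) ∥ inner = f1 ab 4e aa 04 5c 5c ∥ 05 08.
Outer hash (tag): sum = 241+171+78+170+4+92+92+5+8 = 861 → 03 5d.

035d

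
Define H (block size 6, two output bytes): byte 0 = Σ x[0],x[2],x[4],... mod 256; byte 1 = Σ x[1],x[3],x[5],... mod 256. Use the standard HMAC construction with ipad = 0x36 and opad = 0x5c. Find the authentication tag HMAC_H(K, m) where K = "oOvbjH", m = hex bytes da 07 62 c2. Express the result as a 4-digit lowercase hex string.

Key "oOvbjH" = 6f 4f 76 62 6a 48 is exactly B = 6 bytes: K' = 6f 4f 76 62 6a 48.
K' ⊕ ipad = 59 79 40 54 5c 7e.  K' ⊕ opad = 33 13 2a 3e 36 14.
Inner input = (K'⊕ipad) ∥ m = 59 79 40 54 5c 7e ∥ da 07 62 c2.
Inner hash: even-index sum = 561 mod 256 = 49; odd-index sum = 532 mod 256 = 20 → 31 14.
Outer input = (K'⊕opad) ∥ inner = 33 13 2a 3e 36 14 ∥ 31 14.
Outer hash (tag): even-index sum = 196 mod 256 = 196; odd-index sum = 121 mod 256 = 121 → c4 79.

c479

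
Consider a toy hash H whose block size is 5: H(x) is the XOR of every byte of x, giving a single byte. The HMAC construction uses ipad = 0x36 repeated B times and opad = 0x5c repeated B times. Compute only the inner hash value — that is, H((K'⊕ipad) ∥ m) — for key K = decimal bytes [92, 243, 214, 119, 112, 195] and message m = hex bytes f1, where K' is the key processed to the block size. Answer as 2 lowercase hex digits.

7a

Key decimal bytes [92, 243, 214, 119, 112, 195] = 5c f3 d6 77 70 c3 is 6 bytes > B = 5, so hash it first: H(key) = bd, then zero-pad to 5 bytes: K' = bd 00 00 00 00.
K' ⊕ ipad = 8b 36 36 36 36.
Inner input = 8b 36 36 36 36 ∥ f1.
Inner hash: XOR 8b⊕36⊕36⊕36⊕36⊕f1 = 7a.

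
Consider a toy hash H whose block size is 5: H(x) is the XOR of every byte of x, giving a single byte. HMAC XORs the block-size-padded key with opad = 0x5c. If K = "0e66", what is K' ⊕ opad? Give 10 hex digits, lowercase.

Key "0e66" = 30 65 36 36 is 4 bytes ≤ B = 5; zero-pad to 5 bytes: K' = 30 65 36 36 00.
XOR each byte with 0x5c: 30⊕5c=6c, 65⊕5c=39, 36⊕5c=6a, 36⊕5c=6a, 00⊕5c=5c.

6c396a6a5c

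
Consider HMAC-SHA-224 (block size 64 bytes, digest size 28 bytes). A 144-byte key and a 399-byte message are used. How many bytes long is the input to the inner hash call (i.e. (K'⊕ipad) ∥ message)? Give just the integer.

463

Key is 144 > 64 bytes, so it is hashed to 28 bytes then zero-padded to 64: |K'| = 64.
Inner input = (K'⊕ipad) ∥ m → 64 + 399 = 463 bytes.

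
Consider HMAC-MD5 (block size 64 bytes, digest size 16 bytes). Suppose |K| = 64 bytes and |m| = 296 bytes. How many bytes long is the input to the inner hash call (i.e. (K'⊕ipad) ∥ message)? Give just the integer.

Key is 64 ≤ 64 bytes, zero-padded: |K'| = 64.
Inner input = (K'⊕ipad) ∥ m → 64 + 296 = 360 bytes.

360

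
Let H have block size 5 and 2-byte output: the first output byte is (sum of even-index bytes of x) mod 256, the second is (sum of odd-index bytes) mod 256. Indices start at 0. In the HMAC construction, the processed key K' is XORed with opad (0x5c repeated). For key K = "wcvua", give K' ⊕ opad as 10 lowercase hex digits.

Key "wcvua" = 77 63 76 75 61 is exactly B = 5 bytes: K' = 77 63 76 75 61.
XOR each byte with 0x5c: 77⊕5c=2b, 63⊕5c=3f, 76⊕5c=2a, 75⊕5c=29, 61⊕5c=3d.

2b3f2a293d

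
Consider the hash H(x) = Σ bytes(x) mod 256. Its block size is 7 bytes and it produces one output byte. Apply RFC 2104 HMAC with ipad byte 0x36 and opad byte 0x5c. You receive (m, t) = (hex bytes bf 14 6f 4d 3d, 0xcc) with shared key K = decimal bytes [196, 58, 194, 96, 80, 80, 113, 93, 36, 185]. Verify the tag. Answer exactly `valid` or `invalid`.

valid

Key decimal bytes [196, 58, 194, 96, 80, 80, 113, 93, 36, 185] = c4 3a c2 60 50 50 71 5d 24 b9 is 10 bytes > B = 7, so hash it first: H(key) = 6b, then zero-pad to 7 bytes: K' = 6b 00 00 00 00 00 00.
K' ⊕ ipad = 5d 36 36 36 36 36 36; K' ⊕ opad = 37 5c 5c 5c 5c 5c 5c.
Inner hash: sum = 93+54+54+54+54+54+54+191+20+111+77+61 = 877; mod 256 = 109 → 6d.
Outer hash (recomputed tag): sum = 55+92+92+92+92+92+92+109 = 716; mod 256 = 204 → cc.
Recomputed tag = cc; claimed = cc → match.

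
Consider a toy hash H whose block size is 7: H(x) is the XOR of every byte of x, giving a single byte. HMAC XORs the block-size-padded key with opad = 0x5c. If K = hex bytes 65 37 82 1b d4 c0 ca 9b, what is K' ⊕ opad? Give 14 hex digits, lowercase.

d25c5c5c5c5c5c

Key hex bytes 65 37 82 1b d4 c0 ca 9b is 8 bytes > B = 7, so hash it first: H(key) = 8e, then zero-pad to 7 bytes: K' = 8e 00 00 00 00 00 00.
XOR each byte with 0x5c: 8e⊕5c=d2, 00⊕5c=5c, 00⊕5c=5c, 00⊕5c=5c, 00⊕5c=5c, 00⊕5c=5c, 00⊕5c=5c.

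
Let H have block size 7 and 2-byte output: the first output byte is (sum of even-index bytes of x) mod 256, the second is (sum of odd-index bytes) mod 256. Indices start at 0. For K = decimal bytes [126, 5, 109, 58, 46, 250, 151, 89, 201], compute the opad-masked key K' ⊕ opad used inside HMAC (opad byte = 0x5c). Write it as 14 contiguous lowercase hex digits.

25ce5c5c5c5c5c

Key decimal bytes [126, 5, 109, 58, 46, 250, 151, 89, 201] = 7e 05 6d 3a 2e fa 97 59 c9 is 9 bytes > B = 7, so hash it first: H(key) = 79 92, then zero-pad to 7 bytes: K' = 79 92 00 00 00 00 00.
XOR each byte with 0x5c: 79⊕5c=25, 92⊕5c=ce, 00⊕5c=5c, 00⊕5c=5c, 00⊕5c=5c, 00⊕5c=5c, 00⊕5c=5c.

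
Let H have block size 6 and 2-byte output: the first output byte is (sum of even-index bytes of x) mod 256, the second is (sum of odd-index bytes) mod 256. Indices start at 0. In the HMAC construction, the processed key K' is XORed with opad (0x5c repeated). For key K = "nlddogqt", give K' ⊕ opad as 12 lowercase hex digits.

Key "nlddogqt" = 6e 6c 64 64 6f 67 71 74 is 8 bytes > B = 6, so hash it first: H(key) = b2 ab, then zero-pad to 6 bytes: K' = b2 ab 00 00 00 00.
XOR each byte with 0x5c: b2⊕5c=ee, ab⊕5c=f7, 00⊕5c=5c, 00⊕5c=5c, 00⊕5c=5c, 00⊕5c=5c.

eef75c5c5c5c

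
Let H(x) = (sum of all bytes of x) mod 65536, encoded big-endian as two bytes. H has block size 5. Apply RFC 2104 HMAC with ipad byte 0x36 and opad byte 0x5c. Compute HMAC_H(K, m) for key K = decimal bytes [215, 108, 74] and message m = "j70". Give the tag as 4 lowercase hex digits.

027f

Key decimal bytes [215, 108, 74] = d7 6c 4a is 3 bytes ≤ B = 5; zero-pad to 5 bytes: K' = d7 6c 4a 00 00.
K' ⊕ ipad = e1 5a 7c 36 36.  K' ⊕ opad = 8b 30 16 5c 5c.
Inner input = (K'⊕ipad) ∥ m = e1 5a 7c 36 36 ∥ 6a 37 30.
Inner hash: sum = 225+90+124+54+54+106+55+48 = 756 → 02 f4.
Outer input = (K'⊕opad) ∥ inner = 8b 30 16 5c 5c ∥ 02 f4.
Outer hash (tag): sum = 139+48+22+92+92+2+244 = 639 → 02 7f.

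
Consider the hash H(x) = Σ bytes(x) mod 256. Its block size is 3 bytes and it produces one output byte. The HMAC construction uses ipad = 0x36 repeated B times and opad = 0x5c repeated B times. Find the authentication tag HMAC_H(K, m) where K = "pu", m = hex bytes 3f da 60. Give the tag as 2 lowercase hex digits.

Key "pu" = 70 75 is 2 bytes ≤ B = 3; zero-pad to 3 bytes: K' = 70 75 00.
K' ⊕ ipad = 46 43 36.  K' ⊕ opad = 2c 29 5c.
Inner input = (K'⊕ipad) ∥ m = 46 43 36 ∥ 3f da 60.
Inner hash: sum = 70+67+54+63+218+96 = 568; mod 256 = 56 → 38.
Outer input = (K'⊕opad) ∥ inner = 2c 29 5c ∥ 38.
Outer hash (tag): sum = 44+41+92+56 = 233 → e9.

e9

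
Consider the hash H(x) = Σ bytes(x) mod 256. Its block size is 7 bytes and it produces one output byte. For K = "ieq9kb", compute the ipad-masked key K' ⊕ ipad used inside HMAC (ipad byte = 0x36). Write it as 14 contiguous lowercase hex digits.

Key "ieq9kb" = 69 65 71 39 6b 62 is 6 bytes ≤ B = 7; zero-pad to 7 bytes: K' = 69 65 71 39 6b 62 00.
XOR each byte with 0x36: 69⊕36=5f, 65⊕36=53, 71⊕36=47, 39⊕36=0f, 6b⊕36=5d, 62⊕36=54, 00⊕36=36.

5f53470f5d5436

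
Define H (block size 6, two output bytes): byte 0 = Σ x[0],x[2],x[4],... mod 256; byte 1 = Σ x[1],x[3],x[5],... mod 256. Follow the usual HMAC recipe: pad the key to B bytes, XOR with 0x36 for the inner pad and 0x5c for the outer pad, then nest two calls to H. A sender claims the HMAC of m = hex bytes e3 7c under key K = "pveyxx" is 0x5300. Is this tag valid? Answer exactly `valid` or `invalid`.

Key "pveyxx" = 70 76 65 79 78 78 is exactly B = 6 bytes: K' = 70 76 65 79 78 78.
K' ⊕ ipad = 46 40 53 4f 4e 4e; K' ⊕ opad = 2c 2a 39 25 24 24.
Inner hash: even-index sum = 458 mod 256 = 202; odd-index sum = 345 mod 256 = 89 → ca 59.
Outer hash (recomputed tag): even-index sum = 339 mod 256 = 83; odd-index sum = 204 mod 256 = 204 → 53 cc.
Recomputed tag = 53cc; claimed = 5300 → mismatch.

invalid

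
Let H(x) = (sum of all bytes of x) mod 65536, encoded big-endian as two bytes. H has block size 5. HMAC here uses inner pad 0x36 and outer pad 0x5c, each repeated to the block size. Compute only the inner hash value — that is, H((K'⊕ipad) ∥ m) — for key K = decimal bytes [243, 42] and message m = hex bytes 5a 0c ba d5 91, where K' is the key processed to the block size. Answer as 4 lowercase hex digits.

0409

Key decimal bytes [243, 42] = f3 2a is 2 bytes ≤ B = 5; zero-pad to 5 bytes: K' = f3 2a 00 00 00.
K' ⊕ ipad = c5 1c 36 36 36.
Inner input = c5 1c 36 36 36 ∥ 5a 0c ba d5 91.
Inner hash: sum = 197+28+54+54+54+90+12+186+213+145 = 1033 → 04 09.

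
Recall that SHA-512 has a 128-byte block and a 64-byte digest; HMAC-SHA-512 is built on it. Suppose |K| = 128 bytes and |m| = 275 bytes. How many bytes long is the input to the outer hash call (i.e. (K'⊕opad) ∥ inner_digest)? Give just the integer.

192

Key is 128 ≤ 128 bytes, zero-padded: |K'| = 128.
Outer input = (K'⊕opad) ∥ H(inner) → 128 + 64 = 192 bytes.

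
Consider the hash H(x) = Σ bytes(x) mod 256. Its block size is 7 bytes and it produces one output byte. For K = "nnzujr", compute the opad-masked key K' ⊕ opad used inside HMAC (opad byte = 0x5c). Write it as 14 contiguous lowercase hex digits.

Key "nnzujr" = 6e 6e 7a 75 6a 72 is 6 bytes ≤ B = 7; zero-pad to 7 bytes: K' = 6e 6e 7a 75 6a 72 00.
XOR each byte with 0x5c: 6e⊕5c=32, 6e⊕5c=32, 7a⊕5c=26, 75⊕5c=29, 6a⊕5c=36, 72⊕5c=2e, 00⊕5c=5c.

32322629362e5c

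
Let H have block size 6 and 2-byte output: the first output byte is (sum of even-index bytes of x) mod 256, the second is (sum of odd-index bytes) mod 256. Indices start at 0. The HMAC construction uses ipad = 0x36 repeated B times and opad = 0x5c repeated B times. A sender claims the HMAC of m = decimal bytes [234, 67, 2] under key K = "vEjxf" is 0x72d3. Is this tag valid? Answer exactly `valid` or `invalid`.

valid

Key "vEjxf" = 76 45 6a 78 66 is 5 bytes ≤ B = 6; zero-pad to 6 bytes: K' = 76 45 6a 78 66 00.
K' ⊕ ipad = 40 73 5c 4e 50 36; K' ⊕ opad = 2a 19 36 24 3a 5c.
Inner hash: even-index sum = 472 mod 256 = 216; odd-index sum = 314 mod 256 = 58 → d8 3a.
Outer hash (recomputed tag): even-index sum = 370 mod 256 = 114; odd-index sum = 211 mod 256 = 211 → 72 d3.
Recomputed tag = 72d3; claimed = 72d3 → match.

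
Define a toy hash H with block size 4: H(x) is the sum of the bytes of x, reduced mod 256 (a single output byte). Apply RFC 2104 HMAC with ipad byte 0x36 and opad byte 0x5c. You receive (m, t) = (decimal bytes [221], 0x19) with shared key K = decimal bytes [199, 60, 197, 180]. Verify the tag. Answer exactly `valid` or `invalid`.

invalid

Key decimal bytes [199, 60, 197, 180] = c7 3c c5 b4 is exactly B = 4 bytes: K' = c7 3c c5 b4.
K' ⊕ ipad = f1 0a f3 82; K' ⊕ opad = 9b 60 99 e8.
Inner hash: sum = 241+10+243+130+221 = 845; mod 256 = 77 → 4d.
Outer hash (recomputed tag): sum = 155+96+153+232+77 = 713; mod 256 = 201 → c9.
Recomputed tag = c9; claimed = 19 → mismatch.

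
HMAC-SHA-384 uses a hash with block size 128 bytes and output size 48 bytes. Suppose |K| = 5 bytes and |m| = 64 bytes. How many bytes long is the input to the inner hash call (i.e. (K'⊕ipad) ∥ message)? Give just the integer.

Key is 5 ≤ 128 bytes, zero-padded: |K'| = 128.
Inner input = (K'⊕ipad) ∥ m → 128 + 64 = 192 bytes.

192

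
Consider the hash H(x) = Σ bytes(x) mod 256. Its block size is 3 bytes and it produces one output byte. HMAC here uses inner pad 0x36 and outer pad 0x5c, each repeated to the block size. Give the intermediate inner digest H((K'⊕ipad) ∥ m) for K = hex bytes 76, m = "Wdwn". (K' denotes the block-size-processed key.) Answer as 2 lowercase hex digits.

4c

Key hex bytes 76 is 1 byte ≤ B = 3; zero-pad to 3 bytes: K' = 76 00 00.
K' ⊕ ipad = 40 36 36.
Inner input = 40 36 36 ∥ 57 64 77 6e.
Inner hash: sum = 64+54+54+87+100+119+110 = 588; mod 256 = 76 → 4c.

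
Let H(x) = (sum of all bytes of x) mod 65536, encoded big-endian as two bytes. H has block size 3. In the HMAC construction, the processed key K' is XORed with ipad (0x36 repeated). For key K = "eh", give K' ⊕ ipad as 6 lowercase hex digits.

Key "eh" = 65 68 is 2 bytes ≤ B = 3; zero-pad to 3 bytes: K' = 65 68 00.
XOR each byte with 0x36: 65⊕36=53, 68⊕36=5e, 00⊕36=36.

535e36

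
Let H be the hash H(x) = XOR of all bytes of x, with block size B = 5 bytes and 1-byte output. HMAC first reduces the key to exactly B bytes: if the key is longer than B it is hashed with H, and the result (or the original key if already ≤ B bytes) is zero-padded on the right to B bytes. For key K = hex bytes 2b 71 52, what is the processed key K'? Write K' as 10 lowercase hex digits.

2b71520000

Key hex bytes 2b 71 52 is 3 bytes ≤ B = 5; zero-pad to 5 bytes: K' = 2b 71 52 00 00.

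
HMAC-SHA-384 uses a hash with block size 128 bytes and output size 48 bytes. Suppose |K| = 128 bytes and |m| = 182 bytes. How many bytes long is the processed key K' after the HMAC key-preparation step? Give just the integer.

Key is 128 ≤ 128 bytes, zero-padded: |K'| = 128.

128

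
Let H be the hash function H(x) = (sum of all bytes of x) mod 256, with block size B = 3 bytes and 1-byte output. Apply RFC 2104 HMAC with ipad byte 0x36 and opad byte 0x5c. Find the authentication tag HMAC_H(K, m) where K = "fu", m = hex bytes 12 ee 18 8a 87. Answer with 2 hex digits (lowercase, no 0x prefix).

Key "fu" = 66 75 is 2 bytes ≤ B = 3; zero-pad to 3 bytes: K' = 66 75 00.
K' ⊕ ipad = 50 43 36.  K' ⊕ opad = 3a 29 5c.
Inner input = (K'⊕ipad) ∥ m = 50 43 36 ∥ 12 ee 18 8a 87.
Inner hash: sum = 80+67+54+18+238+24+138+135 = 754; mod 256 = 242 → f2.
Outer input = (K'⊕opad) ∥ inner = 3a 29 5c ∥ f2.
Outer hash (tag): sum = 58+41+92+242 = 433; mod 256 = 177 → b1.

b1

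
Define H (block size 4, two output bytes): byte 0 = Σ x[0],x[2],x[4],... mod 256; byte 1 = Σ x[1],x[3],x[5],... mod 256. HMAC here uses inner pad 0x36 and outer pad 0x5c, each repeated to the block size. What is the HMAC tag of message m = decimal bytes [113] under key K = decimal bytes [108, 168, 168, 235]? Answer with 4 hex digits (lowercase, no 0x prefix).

Key decimal bytes [108, 168, 168, 235] = 6c a8 a8 eb is exactly B = 4 bytes: K' = 6c a8 a8 eb.
K' ⊕ ipad = 5a 9e 9e dd.  K' ⊕ opad = 30 f4 f4 b7.
Inner input = (K'⊕ipad) ∥ m = 5a 9e 9e dd ∥ 71.
Inner hash: even-index sum = 361 mod 256 = 105; odd-index sum = 379 mod 256 = 123 → 69 7b.
Outer input = (K'⊕opad) ∥ inner = 30 f4 f4 b7 ∥ 69 7b.
Outer hash (tag): even-index sum = 397 mod 256 = 141; odd-index sum = 550 mod 256 = 38 → 8d 26.

8d26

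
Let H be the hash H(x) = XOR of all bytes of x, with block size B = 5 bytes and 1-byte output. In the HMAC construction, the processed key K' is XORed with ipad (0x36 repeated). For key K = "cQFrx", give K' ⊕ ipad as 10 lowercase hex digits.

Key "cQFrx" = 63 51 46 72 78 is exactly B = 5 bytes: K' = 63 51 46 72 78.
XOR each byte with 0x36: 63⊕36=55, 51⊕36=67, 46⊕36=70, 72⊕36=44, 78⊕36=4e.

556770444e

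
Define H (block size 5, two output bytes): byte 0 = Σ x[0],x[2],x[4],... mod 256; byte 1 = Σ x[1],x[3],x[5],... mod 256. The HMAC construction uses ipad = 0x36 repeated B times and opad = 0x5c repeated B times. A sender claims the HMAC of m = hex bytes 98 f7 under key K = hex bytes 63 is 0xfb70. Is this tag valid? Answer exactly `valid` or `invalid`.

valid

Key hex bytes 63 is 1 byte ≤ B = 5; zero-pad to 5 bytes: K' = 63 00 00 00 00.
K' ⊕ ipad = 55 36 36 36 36; K' ⊕ opad = 3f 5c 5c 5c 5c.
Inner hash: even-index sum = 440 mod 256 = 184; odd-index sum = 260 mod 256 = 4 → b8 04.
Outer hash (recomputed tag): even-index sum = 251 mod 256 = 251; odd-index sum = 368 mod 256 = 112 → fb 70.
Recomputed tag = fb70; claimed = fb70 → match.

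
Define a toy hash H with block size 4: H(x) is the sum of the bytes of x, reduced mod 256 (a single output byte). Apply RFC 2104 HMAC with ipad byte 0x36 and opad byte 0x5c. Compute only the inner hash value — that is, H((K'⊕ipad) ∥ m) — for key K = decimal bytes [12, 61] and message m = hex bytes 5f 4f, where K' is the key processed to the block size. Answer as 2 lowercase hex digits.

5f

Key decimal bytes [12, 61] = 0c 3d is 2 bytes ≤ B = 4; zero-pad to 4 bytes: K' = 0c 3d 00 00.
K' ⊕ ipad = 3a 0b 36 36.
Inner input = 3a 0b 36 36 ∥ 5f 4f.
Inner hash: sum = 58+11+54+54+95+79 = 351; mod 256 = 95 → 5f.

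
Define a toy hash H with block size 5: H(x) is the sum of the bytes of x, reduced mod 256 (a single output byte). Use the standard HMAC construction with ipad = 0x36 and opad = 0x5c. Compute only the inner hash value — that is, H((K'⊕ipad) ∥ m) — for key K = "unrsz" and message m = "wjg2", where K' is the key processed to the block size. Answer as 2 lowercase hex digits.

Key "unrsz" = 75 6e 72 73 7a is exactly B = 5 bytes: K' = 75 6e 72 73 7a.
K' ⊕ ipad = 43 58 44 45 4c.
Inner input = 43 58 44 45 4c ∥ 77 6a 67 32.
Inner hash: sum = 67+88+68+69+76+119+106+103+50 = 746; mod 256 = 234 → ea.

ea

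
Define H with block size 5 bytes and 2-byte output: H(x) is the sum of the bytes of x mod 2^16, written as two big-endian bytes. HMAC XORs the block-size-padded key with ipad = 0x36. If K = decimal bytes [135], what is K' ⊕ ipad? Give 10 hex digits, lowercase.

Key decimal bytes [135] = 87 is 1 byte ≤ B = 5; zero-pad to 5 bytes: K' = 87 00 00 00 00.
XOR each byte with 0x36: 87⊕36=b1, 00⊕36=36, 00⊕36=36, 00⊕36=36, 00⊕36=36.

b136363636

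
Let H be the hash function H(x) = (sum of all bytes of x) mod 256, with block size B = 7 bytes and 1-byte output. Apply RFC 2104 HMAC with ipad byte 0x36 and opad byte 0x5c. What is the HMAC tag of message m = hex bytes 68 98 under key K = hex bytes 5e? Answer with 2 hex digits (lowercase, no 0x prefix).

d6

Key hex bytes 5e is 1 byte ≤ B = 7; zero-pad to 7 bytes: K' = 5e 00 00 00 00 00 00.
K' ⊕ ipad = 68 36 36 36 36 36 36.  K' ⊕ opad = 02 5c 5c 5c 5c 5c 5c.
Inner input = (K'⊕ipad) ∥ m = 68 36 36 36 36 36 36 ∥ 68 98.
Inner hash: sum = 104+54+54+54+54+54+54+104+152 = 684; mod 256 = 172 → ac.
Outer input = (K'⊕opad) ∥ inner = 02 5c 5c 5c 5c 5c 5c ∥ ac.
Outer hash (tag): sum = 2+92+92+92+92+92+92+172 = 726; mod 256 = 214 → d6.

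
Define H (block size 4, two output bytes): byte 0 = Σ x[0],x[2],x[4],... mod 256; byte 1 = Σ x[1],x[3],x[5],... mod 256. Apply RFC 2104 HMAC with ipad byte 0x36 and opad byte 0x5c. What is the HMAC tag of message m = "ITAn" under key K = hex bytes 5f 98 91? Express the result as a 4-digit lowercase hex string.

Key hex bytes 5f 98 91 is 3 bytes ≤ B = 4; zero-pad to 4 bytes: K' = 5f 98 91 00.
K' ⊕ ipad = 69 ae a7 36.  K' ⊕ opad = 03 c4 cd 5c.
Inner input = (K'⊕ipad) ∥ m = 69 ae a7 36 ∥ 49 54 41 6e.
Inner hash: even-index sum = 410 mod 256 = 154; odd-index sum = 422 mod 256 = 166 → 9a a6.
Outer input = (K'⊕opad) ∥ inner = 03 c4 cd 5c ∥ 9a a6.
Outer hash (tag): even-index sum = 362 mod 256 = 106; odd-index sum = 454 mod 256 = 198 → 6a c6.

6ac6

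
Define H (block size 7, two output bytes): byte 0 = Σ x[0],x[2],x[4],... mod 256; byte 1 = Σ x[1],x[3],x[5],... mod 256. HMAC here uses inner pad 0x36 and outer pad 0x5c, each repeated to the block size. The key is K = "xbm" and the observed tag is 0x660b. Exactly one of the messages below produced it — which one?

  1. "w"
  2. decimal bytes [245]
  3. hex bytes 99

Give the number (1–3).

Key "xbm" = 78 62 6d is 3 bytes ≤ B = 7; zero-pad to 7 bytes: K' = 78 62 6d 00 00 00 00.
K' ⊕ ipad = 4e 54 5b 36 36 36 36; K' ⊕ opad = 24 3e 31 5c 5c 5c 5c.
m1: inner = H(4e 54 5b 36 36 36 36 77) = 15 37; tag = H(24 3e 31 5c 5c 5c 5c 15 37) = 440b
m2: inner = H(4e 54 5b 36 36 36 36 f5) = 15 b5; tag = H(24 3e 31 5c 5c 5c 5c 15 b5) = c20b
m3: inner = H(4e 54 5b 36 36 36 36 99) = 15 59; tag = H(24 3e 31 5c 5c 5c 5c 15 59) = 660b ← matches

3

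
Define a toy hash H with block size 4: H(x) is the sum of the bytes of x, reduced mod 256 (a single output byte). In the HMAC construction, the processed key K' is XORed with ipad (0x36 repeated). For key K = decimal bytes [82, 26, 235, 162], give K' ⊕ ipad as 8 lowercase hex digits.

Key decimal bytes [82, 26, 235, 162] = 52 1a eb a2 is exactly B = 4 bytes: K' = 52 1a eb a2.
XOR each byte with 0x36: 52⊕36=64, 1a⊕36=2c, eb⊕36=dd, a2⊕36=94.

642cdd94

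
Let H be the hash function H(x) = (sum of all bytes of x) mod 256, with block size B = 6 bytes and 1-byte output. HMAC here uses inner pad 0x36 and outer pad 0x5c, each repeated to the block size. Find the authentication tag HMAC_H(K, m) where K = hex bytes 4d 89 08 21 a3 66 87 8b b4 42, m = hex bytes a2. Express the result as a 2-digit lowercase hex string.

ee

Key hex bytes 4d 89 08 21 a3 66 87 8b b4 42 is 10 bytes > B = 6, so hash it first: H(key) = 10, then zero-pad to 6 bytes: K' = 10 00 00 00 00 00.
K' ⊕ ipad = 26 36 36 36 36 36.  K' ⊕ opad = 4c 5c 5c 5c 5c 5c.
Inner input = (K'⊕ipad) ∥ m = 26 36 36 36 36 36 ∥ a2.
Inner hash: sum = 38+54+54+54+54+54+162 = 470; mod 256 = 214 → d6.
Outer input = (K'⊕opad) ∥ inner = 4c 5c 5c 5c 5c 5c ∥ d6.
Outer hash (tag): sum = 76+92+92+92+92+92+214 = 750; mod 256 = 238 → ee.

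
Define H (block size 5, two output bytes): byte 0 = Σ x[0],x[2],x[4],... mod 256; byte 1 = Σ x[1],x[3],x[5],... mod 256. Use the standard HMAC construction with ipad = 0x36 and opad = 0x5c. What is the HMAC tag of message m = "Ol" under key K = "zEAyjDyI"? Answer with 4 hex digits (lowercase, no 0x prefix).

7cf3

Key "zEAyjDyI" = 7a 45 41 79 6a 44 79 49 is 8 bytes > B = 5, so hash it first: H(key) = 9e 4b, then zero-pad to 5 bytes: K' = 9e 4b 00 00 00.
K' ⊕ ipad = a8 7d 36 36 36.  K' ⊕ opad = c2 17 5c 5c 5c.
Inner input = (K'⊕ipad) ∥ m = a8 7d 36 36 36 ∥ 4f 6c.
Inner hash: even-index sum = 384 mod 256 = 128; odd-index sum = 258 mod 256 = 2 → 80 02.
Outer input = (K'⊕opad) ∥ inner = c2 17 5c 5c 5c ∥ 80 02.
Outer hash (tag): even-index sum = 380 mod 256 = 124; odd-index sum = 243 mod 256 = 243 → 7c f3.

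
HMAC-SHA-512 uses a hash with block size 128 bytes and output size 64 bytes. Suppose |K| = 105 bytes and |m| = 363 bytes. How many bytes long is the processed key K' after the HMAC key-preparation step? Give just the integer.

128

Key is 105 ≤ 128 bytes, zero-padded: |K'| = 128.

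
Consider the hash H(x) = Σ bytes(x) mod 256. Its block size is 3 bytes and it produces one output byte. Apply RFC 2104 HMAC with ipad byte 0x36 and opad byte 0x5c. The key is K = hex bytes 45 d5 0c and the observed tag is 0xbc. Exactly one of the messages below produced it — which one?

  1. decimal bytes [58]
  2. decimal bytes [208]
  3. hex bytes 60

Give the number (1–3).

Key hex bytes 45 d5 0c is exactly B = 3 bytes: K' = 45 d5 0c.
K' ⊕ ipad = 73 e3 3a; K' ⊕ opad = 19 89 50.
m1: inner = H(73 e3 3a 3a) = ca; tag = H(19 89 50 ca) = bc ← matches
m2: inner = H(73 e3 3a d0) = 60; tag = H(19 89 50 60) = 52
m3: inner = H(73 e3 3a 60) = f0; tag = H(19 89 50 f0) = e2

1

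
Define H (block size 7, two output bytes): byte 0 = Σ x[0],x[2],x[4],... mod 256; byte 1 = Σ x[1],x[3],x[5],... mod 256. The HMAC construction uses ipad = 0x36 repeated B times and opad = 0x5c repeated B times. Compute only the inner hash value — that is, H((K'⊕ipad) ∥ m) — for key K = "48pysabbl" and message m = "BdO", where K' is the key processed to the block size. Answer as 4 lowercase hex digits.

Key "48pysabbl" = 34 38 70 79 73 61 62 62 6c is 9 bytes > B = 7, so hash it first: H(key) = e5 74, then zero-pad to 7 bytes: K' = e5 74 00 00 00 00 00.
K' ⊕ ipad = d3 42 36 36 36 36 36.
Inner input = d3 42 36 36 36 36 36 ∥ 42 64 4f.
Inner hash: even-index sum = 473 mod 256 = 217; odd-index sum = 319 mod 256 = 63 → d9 3f.

d93f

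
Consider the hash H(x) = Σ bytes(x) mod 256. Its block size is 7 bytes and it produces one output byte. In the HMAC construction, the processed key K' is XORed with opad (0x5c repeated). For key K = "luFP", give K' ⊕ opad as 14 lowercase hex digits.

30291a0c5c5c5c

Key "luFP" = 6c 75 46 50 is 4 bytes ≤ B = 7; zero-pad to 7 bytes: K' = 6c 75 46 50 00 00 00.
XOR each byte with 0x5c: 6c⊕5c=30, 75⊕5c=29, 46⊕5c=1a, 50⊕5c=0c, 00⊕5c=5c, 00⊕5c=5c, 00⊕5c=5c.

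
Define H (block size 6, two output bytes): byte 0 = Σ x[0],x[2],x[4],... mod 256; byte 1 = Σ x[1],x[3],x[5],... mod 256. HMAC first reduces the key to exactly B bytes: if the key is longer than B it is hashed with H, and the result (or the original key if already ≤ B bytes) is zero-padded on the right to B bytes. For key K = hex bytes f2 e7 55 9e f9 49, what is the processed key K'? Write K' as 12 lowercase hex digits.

Key hex bytes f2 e7 55 9e f9 49 is exactly B = 6 bytes: K' = f2 e7 55 9e f9 49.

f2e7559ef949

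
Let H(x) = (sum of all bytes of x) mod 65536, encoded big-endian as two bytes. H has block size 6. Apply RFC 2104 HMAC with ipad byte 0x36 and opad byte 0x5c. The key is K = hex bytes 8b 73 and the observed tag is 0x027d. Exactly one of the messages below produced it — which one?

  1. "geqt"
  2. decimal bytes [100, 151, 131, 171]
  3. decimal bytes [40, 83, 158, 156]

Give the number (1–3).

Key hex bytes 8b 73 is 2 bytes ≤ B = 6; zero-pad to 6 bytes: K' = 8b 73 00 00 00 00.
K' ⊕ ipad = bd 45 36 36 36 36; K' ⊕ opad = d7 2f 5c 5c 5c 5c.
m1: inner = H(bd 45 36 36 36 36 67 65 71 74) = 03 8b; tag = H(d7 2f 5c 5c 5c 5c 03 8b) = 0304
m2: inner = H(bd 45 36 36 36 36 64 97 83 ab) = 04 03; tag = H(d7 2f 5c 5c 5c 5c 04 03) = 027d ← matches
m3: inner = H(bd 45 36 36 36 36 28 53 9e 9c) = 03 8f; tag = H(d7 2f 5c 5c 5c 5c 03 8f) = 0308

2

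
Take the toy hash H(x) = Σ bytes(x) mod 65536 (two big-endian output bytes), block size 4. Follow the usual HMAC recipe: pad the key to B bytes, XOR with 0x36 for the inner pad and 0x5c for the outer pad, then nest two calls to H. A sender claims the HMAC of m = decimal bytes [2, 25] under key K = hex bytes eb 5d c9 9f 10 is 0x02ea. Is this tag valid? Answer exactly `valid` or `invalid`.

Key hex bytes eb 5d c9 9f 10 is 5 bytes > B = 4, so hash it first: H(key) = 02 c0, then zero-pad to 4 bytes: K' = 02 c0 00 00.
K' ⊕ ipad = 34 f6 36 36; K' ⊕ opad = 5e 9c 5c 5c.
Inner hash: sum = 52+246+54+54+2+25 = 433 → 01 b1.
Outer hash (recomputed tag): sum = 94+156+92+92+1+177 = 612 → 02 64.
Recomputed tag = 0264; claimed = 02ea → mismatch.

invalid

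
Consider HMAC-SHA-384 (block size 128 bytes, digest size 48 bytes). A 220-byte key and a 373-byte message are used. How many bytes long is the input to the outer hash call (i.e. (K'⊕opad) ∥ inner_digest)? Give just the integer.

Key is 220 > 128 bytes, so it is hashed to 48 bytes then zero-padded to 128: |K'| = 128.
Outer input = (K'⊕opad) ∥ H(inner) → 128 + 48 = 176 bytes.

176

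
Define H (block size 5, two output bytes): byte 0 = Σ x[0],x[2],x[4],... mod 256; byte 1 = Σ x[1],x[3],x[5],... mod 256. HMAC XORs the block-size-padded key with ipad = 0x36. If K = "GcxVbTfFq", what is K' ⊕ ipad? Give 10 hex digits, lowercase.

ce65363636

Key "GcxVbTfFq" = 47 63 78 56 62 54 66 46 71 is 9 bytes > B = 5, so hash it first: H(key) = f8 53, then zero-pad to 5 bytes: K' = f8 53 00 00 00.
XOR each byte with 0x36: f8⊕36=ce, 53⊕36=65, 00⊕36=36, 00⊕36=36, 00⊕36=36.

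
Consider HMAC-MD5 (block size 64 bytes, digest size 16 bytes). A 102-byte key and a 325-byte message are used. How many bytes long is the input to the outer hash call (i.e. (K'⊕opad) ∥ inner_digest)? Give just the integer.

Key is 102 > 64 bytes, so it is hashed to 16 bytes then zero-padded to 64: |K'| = 64.
Outer input = (K'⊕opad) ∥ H(inner) → 64 + 16 = 80 bytes.

80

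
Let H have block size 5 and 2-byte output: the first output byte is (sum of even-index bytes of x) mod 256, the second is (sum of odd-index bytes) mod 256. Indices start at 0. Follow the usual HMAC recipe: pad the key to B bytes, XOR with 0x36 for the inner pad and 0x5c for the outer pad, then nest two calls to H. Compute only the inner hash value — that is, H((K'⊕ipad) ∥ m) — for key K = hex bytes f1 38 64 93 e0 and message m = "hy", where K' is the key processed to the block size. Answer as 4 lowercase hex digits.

681b

Key hex bytes f1 38 64 93 e0 is exactly B = 5 bytes: K' = f1 38 64 93 e0.
K' ⊕ ipad = c7 0e 52 a5 d6.
Inner input = c7 0e 52 a5 d6 ∥ 68 79.
Inner hash: even-index sum = 616 mod 256 = 104; odd-index sum = 283 mod 256 = 27 → 68 1b.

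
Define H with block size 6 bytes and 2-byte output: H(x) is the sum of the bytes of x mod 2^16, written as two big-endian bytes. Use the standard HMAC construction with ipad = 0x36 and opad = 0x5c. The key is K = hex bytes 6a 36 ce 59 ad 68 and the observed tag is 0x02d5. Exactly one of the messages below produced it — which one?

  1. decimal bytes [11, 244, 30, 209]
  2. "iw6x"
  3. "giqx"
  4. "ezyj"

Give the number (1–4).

Key hex bytes 6a 36 ce 59 ad 68 is exactly B = 6 bytes: K' = 6a 36 ce 59 ad 68.
K' ⊕ ipad = 5c 00 f8 6f 9b 5e; K' ⊕ opad = 36 6a 92 05 f1 34.
m1: inner = H(5c 00 f8 6f 9b 5e 0b f4 1e d1) = 04 aa; tag = H(36 6a 92 05 f1 34 04 aa) = 030a
m2: inner = H(5c 00 f8 6f 9b 5e 69 77 36 78) = 04 4a; tag = H(36 6a 92 05 f1 34 04 4a) = 02aa
m3: inner = H(5c 00 f8 6f 9b 5e 67 69 71 78) = 04 75; tag = H(36 6a 92 05 f1 34 04 75) = 02d5 ← matches
m4: inner = H(5c 00 f8 6f 9b 5e 65 7a 79 6a) = 04 7e; tag = H(36 6a 92 05 f1 34 04 7e) = 02de

3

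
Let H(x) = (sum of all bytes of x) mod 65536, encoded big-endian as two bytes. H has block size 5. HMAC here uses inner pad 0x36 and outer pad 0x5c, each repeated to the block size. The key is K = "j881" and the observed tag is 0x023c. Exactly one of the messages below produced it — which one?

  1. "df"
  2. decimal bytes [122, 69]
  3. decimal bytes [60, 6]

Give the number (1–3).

Key "j881" = 6a 38 38 31 is 4 bytes ≤ B = 5; zero-pad to 5 bytes: K' = 6a 38 38 31 00.
K' ⊕ ipad = 5c 0e 0e 07 36; K' ⊕ opad = 36 64 64 6d 5c.
m1: inner = H(5c 0e 0e 07 36 64 66) = 01 7f; tag = H(36 64 64 6d 5c 01 7f) = 0247
m2: inner = H(5c 0e 0e 07 36 7a 45) = 01 74; tag = H(36 64 64 6d 5c 01 74) = 023c ← matches
m3: inner = H(5c 0e 0e 07 36 3c 06) = 00 f7; tag = H(36 64 64 6d 5c 00 f7) = 02be

2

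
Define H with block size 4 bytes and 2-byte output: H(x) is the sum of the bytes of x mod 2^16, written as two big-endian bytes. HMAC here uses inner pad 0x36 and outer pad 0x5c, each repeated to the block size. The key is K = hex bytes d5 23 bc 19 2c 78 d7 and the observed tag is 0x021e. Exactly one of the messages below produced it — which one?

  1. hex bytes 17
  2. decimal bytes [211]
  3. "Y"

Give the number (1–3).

Key hex bytes d5 23 bc 19 2c 78 d7 is 7 bytes > B = 4, so hash it first: H(key) = 03 48, then zero-pad to 4 bytes: K' = 03 48 00 00.
K' ⊕ ipad = 35 7e 36 36; K' ⊕ opad = 5f 14 5c 5c.
m1: inner = H(35 7e 36 36 17) = 01 36; tag = H(5f 14 5c 5c 01 36) = 0162
m2: inner = H(35 7e 36 36 d3) = 01 f2; tag = H(5f 14 5c 5c 01 f2) = 021e ← matches
m3: inner = H(35 7e 36 36 59) = 01 78; tag = H(5f 14 5c 5c 01 78) = 01a4

2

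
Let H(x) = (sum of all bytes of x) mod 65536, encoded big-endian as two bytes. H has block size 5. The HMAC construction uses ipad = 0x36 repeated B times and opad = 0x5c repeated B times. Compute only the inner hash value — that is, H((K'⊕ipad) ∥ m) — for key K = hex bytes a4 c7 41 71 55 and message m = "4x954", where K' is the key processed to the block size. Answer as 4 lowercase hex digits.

Key hex bytes a4 c7 41 71 55 is exactly B = 5 bytes: K' = a4 c7 41 71 55.
K' ⊕ ipad = 92 f1 77 47 63.
Inner input = 92 f1 77 47 63 ∥ 34 78 39 35 34.
Inner hash: sum = 146+241+119+71+99+52+120+57+53+52 = 1010 → 03 f2.

03f2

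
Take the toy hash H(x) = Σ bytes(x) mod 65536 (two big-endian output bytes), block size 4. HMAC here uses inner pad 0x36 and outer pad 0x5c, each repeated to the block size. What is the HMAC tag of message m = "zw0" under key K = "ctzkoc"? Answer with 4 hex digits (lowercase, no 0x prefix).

Key "ctzkoc" = 63 74 7a 6b 6f 63 is 6 bytes > B = 4, so hash it first: H(key) = 02 8e, then zero-pad to 4 bytes: K' = 02 8e 00 00.
K' ⊕ ipad = 34 b8 36 36.  K' ⊕ opad = 5e d2 5c 5c.
Inner input = (K'⊕ipad) ∥ m = 34 b8 36 36 ∥ 7a 77 30.
Inner hash: sum = 52+184+54+54+122+119+48 = 633 → 02 79.
Outer input = (K'⊕opad) ∥ inner = 5e d2 5c 5c ∥ 02 79.
Outer hash (tag): sum = 94+210+92+92+2+121 = 611 → 02 63.

0263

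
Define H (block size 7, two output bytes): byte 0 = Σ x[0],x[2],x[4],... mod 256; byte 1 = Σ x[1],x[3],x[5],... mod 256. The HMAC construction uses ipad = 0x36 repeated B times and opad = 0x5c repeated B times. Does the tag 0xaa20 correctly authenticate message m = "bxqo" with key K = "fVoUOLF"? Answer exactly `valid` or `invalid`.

invalid

Key "fVoUOLF" = 66 56 6f 55 4f 4c 46 is exactly B = 7 bytes: K' = 66 56 6f 55 4f 4c 46.
K' ⊕ ipad = 50 60 59 63 79 7a 70; K' ⊕ opad = 3a 0a 33 09 13 10 1a.
Inner hash: even-index sum = 633 mod 256 = 121; odd-index sum = 528 mod 256 = 16 → 79 10.
Outer hash (recomputed tag): even-index sum = 170 mod 256 = 170; odd-index sum = 156 mod 256 = 156 → aa 9c.
Recomputed tag = aa9c; claimed = aa20 → mismatch.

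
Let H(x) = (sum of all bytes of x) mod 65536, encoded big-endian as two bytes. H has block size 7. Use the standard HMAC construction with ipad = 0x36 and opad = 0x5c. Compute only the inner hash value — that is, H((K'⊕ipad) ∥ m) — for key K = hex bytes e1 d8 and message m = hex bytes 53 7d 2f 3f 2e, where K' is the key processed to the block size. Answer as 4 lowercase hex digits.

043f

Key hex bytes e1 d8 is 2 bytes ≤ B = 7; zero-pad to 7 bytes: K' = e1 d8 00 00 00 00 00.
K' ⊕ ipad = d7 ee 36 36 36 36 36.
Inner input = d7 ee 36 36 36 36 36 ∥ 53 7d 2f 3f 2e.
Inner hash: sum = 215+238+54+54+54+54+54+83+125+47+63+46 = 1087 → 04 3f.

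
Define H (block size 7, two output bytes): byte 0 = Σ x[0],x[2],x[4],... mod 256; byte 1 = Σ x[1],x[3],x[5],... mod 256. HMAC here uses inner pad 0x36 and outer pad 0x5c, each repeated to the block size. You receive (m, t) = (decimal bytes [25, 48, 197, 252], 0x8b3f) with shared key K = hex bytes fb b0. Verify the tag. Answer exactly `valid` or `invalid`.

Key hex bytes fb b0 is 2 bytes ≤ B = 7; zero-pad to 7 bytes: K' = fb b0 00 00 00 00 00.
K' ⊕ ipad = cd 86 36 36 36 36 36; K' ⊕ opad = a7 ec 5c 5c 5c 5c 5c.
Inner hash: even-index sum = 667 mod 256 = 155; odd-index sum = 464 mod 256 = 208 → 9b d0.
Outer hash (recomputed tag): even-index sum = 651 mod 256 = 139; odd-index sum = 575 mod 256 = 63 → 8b 3f.
Recomputed tag = 8b3f; claimed = 8b3f → match.

valid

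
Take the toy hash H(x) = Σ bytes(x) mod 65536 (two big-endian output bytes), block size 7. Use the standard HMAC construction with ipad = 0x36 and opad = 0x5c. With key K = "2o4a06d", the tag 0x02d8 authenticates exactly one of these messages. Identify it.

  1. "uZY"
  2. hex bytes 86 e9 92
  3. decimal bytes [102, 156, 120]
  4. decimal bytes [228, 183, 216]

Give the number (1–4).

Key "2o4a06d" = 32 6f 34 61 30 36 64 is exactly B = 7 bytes: K' = 32 6f 34 61 30 36 64.
K' ⊕ ipad = 04 59 02 57 06 00 52; K' ⊕ opad = 6e 33 68 3d 6c 6a 38.
m1: inner = H(04 59 02 57 06 00 52 75 5a 59) = 02 36; tag = H(6e 33 68 3d 6c 6a 38 02 36) = 028c
m2: inner = H(04 59 02 57 06 00 52 86 e9 92) = 03 0f; tag = H(6e 33 68 3d 6c 6a 38 03 0f) = 0266
m3: inner = H(04 59 02 57 06 00 52 66 9c 78) = 02 88; tag = H(6e 33 68 3d 6c 6a 38 02 88) = 02de
m4: inner = H(04 59 02 57 06 00 52 e4 b7 d8) = 03 81; tag = H(6e 33 68 3d 6c 6a 38 03 81) = 02d8 ← matches

4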